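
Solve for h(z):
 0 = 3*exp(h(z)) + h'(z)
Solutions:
 h(z) = log(1/(C1 + 3*z))


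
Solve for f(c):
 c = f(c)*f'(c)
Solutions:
 f(c) = -sqrt(C1 + c^2)
 f(c) = sqrt(C1 + c^2)


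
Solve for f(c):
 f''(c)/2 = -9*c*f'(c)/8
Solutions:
 f(c) = C1 + C2*erf(3*sqrt(2)*c/4)


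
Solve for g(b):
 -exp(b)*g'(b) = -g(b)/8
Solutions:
 g(b) = C1*exp(-exp(-b)/8)


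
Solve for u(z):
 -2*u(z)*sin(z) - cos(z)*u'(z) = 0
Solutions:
 u(z) = C1*cos(z)^2


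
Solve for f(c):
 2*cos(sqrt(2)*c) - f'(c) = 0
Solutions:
 f(c) = C1 + sqrt(2)*sin(sqrt(2)*c)


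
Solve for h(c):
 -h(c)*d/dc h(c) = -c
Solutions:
 h(c) = -sqrt(C1 + c^2)
 h(c) = sqrt(C1 + c^2)


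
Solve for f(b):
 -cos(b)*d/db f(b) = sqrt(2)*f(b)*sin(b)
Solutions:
 f(b) = C1*cos(b)^(sqrt(2))


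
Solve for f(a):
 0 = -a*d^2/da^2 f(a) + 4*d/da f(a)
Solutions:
 f(a) = C1 + C2*a^5


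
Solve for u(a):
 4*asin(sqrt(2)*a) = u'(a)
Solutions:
 u(a) = C1 + 4*a*asin(sqrt(2)*a) + 2*sqrt(2)*sqrt(1 - 2*a^2)


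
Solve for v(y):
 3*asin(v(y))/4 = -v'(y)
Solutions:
 Integral(1/asin(_y), (_y, v(y))) = C1 - 3*y/4


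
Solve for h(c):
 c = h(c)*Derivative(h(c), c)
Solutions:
 h(c) = -sqrt(C1 + c^2)
 h(c) = sqrt(C1 + c^2)


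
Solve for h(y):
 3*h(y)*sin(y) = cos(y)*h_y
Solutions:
 h(y) = C1/cos(y)^3


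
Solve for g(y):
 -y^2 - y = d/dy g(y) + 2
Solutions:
 g(y) = C1 - y^3/3 - y^2/2 - 2*y


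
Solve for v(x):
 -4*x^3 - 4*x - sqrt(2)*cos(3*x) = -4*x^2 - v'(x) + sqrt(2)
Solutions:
 v(x) = C1 + x^4 - 4*x^3/3 + 2*x^2 + sqrt(2)*x + sqrt(2)*sin(3*x)/3


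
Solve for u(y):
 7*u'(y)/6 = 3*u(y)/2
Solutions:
 u(y) = C1*exp(9*y/7)


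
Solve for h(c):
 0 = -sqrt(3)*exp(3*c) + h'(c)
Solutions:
 h(c) = C1 + sqrt(3)*exp(3*c)/3


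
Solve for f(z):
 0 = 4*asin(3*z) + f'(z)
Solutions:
 f(z) = C1 - 4*z*asin(3*z) - 4*sqrt(1 - 9*z^2)/3


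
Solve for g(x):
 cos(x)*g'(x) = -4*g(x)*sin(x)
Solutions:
 g(x) = C1*cos(x)^4


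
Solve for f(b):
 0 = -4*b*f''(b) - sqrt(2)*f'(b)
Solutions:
 f(b) = C1 + C2*b^(1 - sqrt(2)/4)


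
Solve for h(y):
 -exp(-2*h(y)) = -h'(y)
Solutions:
 h(y) = log(-sqrt(C1 + 2*y))
 h(y) = log(C1 + 2*y)/2


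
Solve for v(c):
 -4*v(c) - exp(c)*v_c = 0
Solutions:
 v(c) = C1*exp(4*exp(-c))


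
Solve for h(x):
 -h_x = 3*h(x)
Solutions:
 h(x) = C1*exp(-3*x)


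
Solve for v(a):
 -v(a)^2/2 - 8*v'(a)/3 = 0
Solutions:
 v(a) = 16/(C1 + 3*a)


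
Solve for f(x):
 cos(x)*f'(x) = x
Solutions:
 f(x) = C1 + Integral(x/cos(x), x)


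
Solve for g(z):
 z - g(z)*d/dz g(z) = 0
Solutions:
 g(z) = -sqrt(C1 + z^2)
 g(z) = sqrt(C1 + z^2)


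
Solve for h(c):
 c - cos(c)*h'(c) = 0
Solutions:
 h(c) = C1 + Integral(c/cos(c), c)


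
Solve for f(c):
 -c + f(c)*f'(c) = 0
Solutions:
 f(c) = -sqrt(C1 + c^2)
 f(c) = sqrt(C1 + c^2)


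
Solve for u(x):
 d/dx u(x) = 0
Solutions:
 u(x) = C1


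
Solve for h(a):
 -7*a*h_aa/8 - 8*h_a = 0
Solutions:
 h(a) = C1 + C2/a^(57/7)


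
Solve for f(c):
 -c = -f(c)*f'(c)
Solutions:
 f(c) = -sqrt(C1 + c^2)
 f(c) = sqrt(C1 + c^2)


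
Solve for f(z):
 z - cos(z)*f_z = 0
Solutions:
 f(z) = C1 + Integral(z/cos(z), z)


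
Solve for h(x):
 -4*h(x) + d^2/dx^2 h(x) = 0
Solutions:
 h(x) = C1*exp(-2*x) + C2*exp(2*x)


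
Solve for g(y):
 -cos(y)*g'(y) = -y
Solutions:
 g(y) = C1 + Integral(y/cos(y), y)


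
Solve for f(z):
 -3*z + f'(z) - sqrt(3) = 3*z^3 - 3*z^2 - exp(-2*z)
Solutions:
 f(z) = C1 + 3*z^4/4 - z^3 + 3*z^2/2 + sqrt(3)*z + exp(-2*z)/2


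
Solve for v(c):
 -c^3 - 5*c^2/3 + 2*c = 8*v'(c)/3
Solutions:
 v(c) = C1 - 3*c^4/32 - 5*c^3/24 + 3*c^2/8


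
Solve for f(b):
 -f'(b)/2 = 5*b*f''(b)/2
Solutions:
 f(b) = C1 + C2*b^(4/5)


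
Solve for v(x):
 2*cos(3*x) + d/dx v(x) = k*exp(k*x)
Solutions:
 v(x) = C1 + exp(k*x) - 2*sin(3*x)/3


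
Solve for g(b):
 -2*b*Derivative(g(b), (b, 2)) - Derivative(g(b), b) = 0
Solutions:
 g(b) = C1 + C2*sqrt(b)


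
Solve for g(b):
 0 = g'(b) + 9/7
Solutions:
 g(b) = C1 - 9*b/7


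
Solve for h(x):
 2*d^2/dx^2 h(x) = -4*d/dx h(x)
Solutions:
 h(x) = C1 + C2*exp(-2*x)


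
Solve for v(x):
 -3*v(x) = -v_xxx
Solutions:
 v(x) = C3*exp(3^(1/3)*x) + (C1*sin(3^(5/6)*x/2) + C2*cos(3^(5/6)*x/2))*exp(-3^(1/3)*x/2)


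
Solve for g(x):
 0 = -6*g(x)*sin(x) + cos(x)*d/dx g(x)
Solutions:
 g(x) = C1/cos(x)^6


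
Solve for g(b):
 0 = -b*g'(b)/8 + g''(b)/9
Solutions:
 g(b) = C1 + C2*erfi(3*b/4)


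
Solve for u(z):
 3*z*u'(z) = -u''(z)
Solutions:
 u(z) = C1 + C2*erf(sqrt(6)*z/2)


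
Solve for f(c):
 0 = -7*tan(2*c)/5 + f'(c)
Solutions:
 f(c) = C1 - 7*log(cos(2*c))/10


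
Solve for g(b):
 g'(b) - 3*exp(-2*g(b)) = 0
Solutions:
 g(b) = log(-sqrt(C1 + 6*b))
 g(b) = log(C1 + 6*b)/2


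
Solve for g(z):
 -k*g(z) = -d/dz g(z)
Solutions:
 g(z) = C1*exp(k*z)


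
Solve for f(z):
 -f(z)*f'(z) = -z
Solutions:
 f(z) = -sqrt(C1 + z^2)
 f(z) = sqrt(C1 + z^2)


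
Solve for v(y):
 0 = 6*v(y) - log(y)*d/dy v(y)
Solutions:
 v(y) = C1*exp(6*li(y))


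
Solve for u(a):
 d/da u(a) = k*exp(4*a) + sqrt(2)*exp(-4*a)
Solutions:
 u(a) = C1 + k*exp(4*a)/4 - sqrt(2)*exp(-4*a)/4


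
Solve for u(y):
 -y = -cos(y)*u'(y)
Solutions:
 u(y) = C1 + Integral(y/cos(y), y)


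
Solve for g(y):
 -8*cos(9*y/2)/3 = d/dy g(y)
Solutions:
 g(y) = C1 - 16*sin(9*y/2)/27


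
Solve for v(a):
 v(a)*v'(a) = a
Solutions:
 v(a) = -sqrt(C1 + a^2)
 v(a) = sqrt(C1 + a^2)


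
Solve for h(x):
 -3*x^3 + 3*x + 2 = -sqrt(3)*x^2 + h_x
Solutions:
 h(x) = C1 - 3*x^4/4 + sqrt(3)*x^3/3 + 3*x^2/2 + 2*x


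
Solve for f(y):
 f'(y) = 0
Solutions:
 f(y) = C1


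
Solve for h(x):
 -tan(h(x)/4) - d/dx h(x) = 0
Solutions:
 h(x) = -4*asin(C1*exp(-x/4)) + 4*pi
 h(x) = 4*asin(C1*exp(-x/4))


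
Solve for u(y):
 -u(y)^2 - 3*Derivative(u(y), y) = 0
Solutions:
 u(y) = 3/(C1 + y)


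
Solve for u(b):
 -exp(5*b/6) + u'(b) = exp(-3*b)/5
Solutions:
 u(b) = C1 + 6*exp(5*b/6)/5 - exp(-3*b)/15


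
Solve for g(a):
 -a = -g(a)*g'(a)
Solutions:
 g(a) = -sqrt(C1 + a^2)
 g(a) = sqrt(C1 + a^2)


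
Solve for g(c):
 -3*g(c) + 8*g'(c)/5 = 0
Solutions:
 g(c) = C1*exp(15*c/8)


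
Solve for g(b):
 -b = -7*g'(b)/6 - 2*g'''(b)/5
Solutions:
 g(b) = C1 + C2*sin(sqrt(105)*b/6) + C3*cos(sqrt(105)*b/6) + 3*b^2/7


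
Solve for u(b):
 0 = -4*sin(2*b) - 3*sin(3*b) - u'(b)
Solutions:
 u(b) = C1 + 2*cos(2*b) + cos(3*b)


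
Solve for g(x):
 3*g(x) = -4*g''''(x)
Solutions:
 g(x) = (C1*sin(3^(1/4)*x/2) + C2*cos(3^(1/4)*x/2))*exp(-3^(1/4)*x/2) + (C3*sin(3^(1/4)*x/2) + C4*cos(3^(1/4)*x/2))*exp(3^(1/4)*x/2)


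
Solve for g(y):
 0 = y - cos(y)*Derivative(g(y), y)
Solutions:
 g(y) = C1 + Integral(y/cos(y), y)


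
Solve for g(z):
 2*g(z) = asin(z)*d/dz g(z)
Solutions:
 g(z) = C1*exp(2*Integral(1/asin(z), z))


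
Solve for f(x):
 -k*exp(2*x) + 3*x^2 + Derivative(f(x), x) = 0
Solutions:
 f(x) = C1 + k*exp(2*x)/2 - x^3


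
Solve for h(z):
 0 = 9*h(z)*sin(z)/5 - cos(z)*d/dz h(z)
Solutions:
 h(z) = C1/cos(z)^(9/5)


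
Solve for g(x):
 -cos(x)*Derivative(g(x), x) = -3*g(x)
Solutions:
 g(x) = C1*(sin(x) + 1)^(3/2)/(sin(x) - 1)^(3/2)


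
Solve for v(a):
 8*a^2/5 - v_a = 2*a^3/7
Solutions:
 v(a) = C1 - a^4/14 + 8*a^3/15


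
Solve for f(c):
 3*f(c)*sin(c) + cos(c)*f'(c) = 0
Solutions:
 f(c) = C1*cos(c)^3


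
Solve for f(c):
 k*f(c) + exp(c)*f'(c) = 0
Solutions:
 f(c) = C1*exp(k*exp(-c))


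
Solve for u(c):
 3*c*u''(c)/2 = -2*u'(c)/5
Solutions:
 u(c) = C1 + C2*c^(11/15)


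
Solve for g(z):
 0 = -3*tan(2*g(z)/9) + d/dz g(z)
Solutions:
 g(z) = -9*asin(C1*exp(2*z/3))/2 + 9*pi/2
 g(z) = 9*asin(C1*exp(2*z/3))/2


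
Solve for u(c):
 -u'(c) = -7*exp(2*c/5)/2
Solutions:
 u(c) = C1 + 35*exp(2*c/5)/4


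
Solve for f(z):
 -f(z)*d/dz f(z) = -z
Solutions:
 f(z) = -sqrt(C1 + z^2)
 f(z) = sqrt(C1 + z^2)


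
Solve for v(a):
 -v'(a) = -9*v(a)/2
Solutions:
 v(a) = C1*exp(9*a/2)


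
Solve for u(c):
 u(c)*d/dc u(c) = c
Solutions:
 u(c) = -sqrt(C1 + c^2)
 u(c) = sqrt(C1 + c^2)


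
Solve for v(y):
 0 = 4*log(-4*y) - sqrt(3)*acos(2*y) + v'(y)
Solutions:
 v(y) = C1 - 4*y*log(-y) - 8*y*log(2) + 4*y + sqrt(3)*(y*acos(2*y) - sqrt(1 - 4*y^2)/2)


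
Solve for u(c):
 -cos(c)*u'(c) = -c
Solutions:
 u(c) = C1 + Integral(c/cos(c), c)


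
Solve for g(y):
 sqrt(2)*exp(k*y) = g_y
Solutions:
 g(y) = C1 + sqrt(2)*exp(k*y)/k


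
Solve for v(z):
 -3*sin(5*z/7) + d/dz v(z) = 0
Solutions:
 v(z) = C1 - 21*cos(5*z/7)/5


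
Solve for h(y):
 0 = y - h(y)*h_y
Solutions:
 h(y) = -sqrt(C1 + y^2)
 h(y) = sqrt(C1 + y^2)


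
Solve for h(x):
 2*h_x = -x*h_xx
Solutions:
 h(x) = C1 + C2/x


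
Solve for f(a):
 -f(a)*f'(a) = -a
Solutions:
 f(a) = -sqrt(C1 + a^2)
 f(a) = sqrt(C1 + a^2)


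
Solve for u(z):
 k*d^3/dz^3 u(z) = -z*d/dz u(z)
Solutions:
 u(z) = C1 + Integral(C2*airyai(z*(-1/k)^(1/3)) + C3*airybi(z*(-1/k)^(1/3)), z)


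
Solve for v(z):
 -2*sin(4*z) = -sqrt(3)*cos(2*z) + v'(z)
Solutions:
 v(z) = C1 + sqrt(3)*sin(2*z)/2 + cos(4*z)/2


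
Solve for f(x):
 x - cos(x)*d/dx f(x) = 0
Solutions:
 f(x) = C1 + Integral(x/cos(x), x)


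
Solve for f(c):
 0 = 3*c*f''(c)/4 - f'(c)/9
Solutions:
 f(c) = C1 + C2*c^(31/27)


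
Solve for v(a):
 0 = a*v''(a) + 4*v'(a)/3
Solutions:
 v(a) = C1 + C2/a^(1/3)


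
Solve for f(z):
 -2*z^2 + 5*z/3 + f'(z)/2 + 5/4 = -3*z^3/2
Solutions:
 f(z) = C1 - 3*z^4/4 + 4*z^3/3 - 5*z^2/3 - 5*z/2


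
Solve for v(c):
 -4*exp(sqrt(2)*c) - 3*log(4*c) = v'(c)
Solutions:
 v(c) = C1 - 3*c*log(c) + 3*c*(1 - 2*log(2)) - 2*sqrt(2)*exp(sqrt(2)*c)


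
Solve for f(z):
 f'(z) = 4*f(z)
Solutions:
 f(z) = C1*exp(4*z)


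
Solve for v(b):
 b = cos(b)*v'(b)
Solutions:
 v(b) = C1 + Integral(b/cos(b), b)


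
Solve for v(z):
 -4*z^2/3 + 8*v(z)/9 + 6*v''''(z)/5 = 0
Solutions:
 v(z) = 3*z^2/2 + (C1*sin(15^(1/4)*z/3) + C2*cos(15^(1/4)*z/3))*exp(-15^(1/4)*z/3) + (C3*sin(15^(1/4)*z/3) + C4*cos(15^(1/4)*z/3))*exp(15^(1/4)*z/3)


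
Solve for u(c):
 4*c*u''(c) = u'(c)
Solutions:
 u(c) = C1 + C2*c^(5/4)


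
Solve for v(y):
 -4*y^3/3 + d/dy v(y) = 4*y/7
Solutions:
 v(y) = C1 + y^4/3 + 2*y^2/7


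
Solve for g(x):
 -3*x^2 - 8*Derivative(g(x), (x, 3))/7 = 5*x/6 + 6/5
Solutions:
 g(x) = C1 + C2*x + C3*x^2 - 7*x^5/160 - 35*x^4/1152 - 7*x^3/40


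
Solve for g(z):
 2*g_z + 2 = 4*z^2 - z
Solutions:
 g(z) = C1 + 2*z^3/3 - z^2/4 - z


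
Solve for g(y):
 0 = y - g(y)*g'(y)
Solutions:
 g(y) = -sqrt(C1 + y^2)
 g(y) = sqrt(C1 + y^2)


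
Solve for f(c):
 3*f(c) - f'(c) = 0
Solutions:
 f(c) = C1*exp(3*c)


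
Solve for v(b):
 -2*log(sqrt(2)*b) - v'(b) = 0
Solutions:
 v(b) = C1 - 2*b*log(b) - b*log(2) + 2*b


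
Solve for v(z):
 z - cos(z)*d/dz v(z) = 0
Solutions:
 v(z) = C1 + Integral(z/cos(z), z)


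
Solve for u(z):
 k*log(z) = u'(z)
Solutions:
 u(z) = C1 + k*z*log(z) - k*z


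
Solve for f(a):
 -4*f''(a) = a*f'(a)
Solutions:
 f(a) = C1 + C2*erf(sqrt(2)*a/4)


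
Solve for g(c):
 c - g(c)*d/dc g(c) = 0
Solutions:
 g(c) = -sqrt(C1 + c^2)
 g(c) = sqrt(C1 + c^2)


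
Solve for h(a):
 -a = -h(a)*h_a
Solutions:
 h(a) = -sqrt(C1 + a^2)
 h(a) = sqrt(C1 + a^2)


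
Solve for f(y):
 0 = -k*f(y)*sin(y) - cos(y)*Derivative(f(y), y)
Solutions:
 f(y) = C1*exp(k*log(cos(y)))


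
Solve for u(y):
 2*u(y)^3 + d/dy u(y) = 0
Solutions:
 u(y) = -sqrt(2)*sqrt(-1/(C1 - 2*y))/2
 u(y) = sqrt(2)*sqrt(-1/(C1 - 2*y))/2


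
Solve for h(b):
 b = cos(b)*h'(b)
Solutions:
 h(b) = C1 + Integral(b/cos(b), b)


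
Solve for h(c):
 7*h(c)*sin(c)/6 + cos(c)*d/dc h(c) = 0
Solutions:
 h(c) = C1*cos(c)^(7/6)


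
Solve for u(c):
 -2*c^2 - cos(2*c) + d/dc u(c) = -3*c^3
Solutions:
 u(c) = C1 - 3*c^4/4 + 2*c^3/3 + sin(2*c)/2


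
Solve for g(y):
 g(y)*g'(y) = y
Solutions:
 g(y) = -sqrt(C1 + y^2)
 g(y) = sqrt(C1 + y^2)


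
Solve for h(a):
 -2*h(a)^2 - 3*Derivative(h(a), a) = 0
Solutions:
 h(a) = 3/(C1 + 2*a)


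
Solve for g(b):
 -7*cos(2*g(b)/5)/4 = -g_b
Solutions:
 -7*b/4 - 5*log(sin(2*g(b)/5) - 1)/4 + 5*log(sin(2*g(b)/5) + 1)/4 = C1


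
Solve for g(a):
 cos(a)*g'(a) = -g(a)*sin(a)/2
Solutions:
 g(a) = C1*sqrt(cos(a))


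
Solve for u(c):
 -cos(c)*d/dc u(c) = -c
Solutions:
 u(c) = C1 + Integral(c/cos(c), c)


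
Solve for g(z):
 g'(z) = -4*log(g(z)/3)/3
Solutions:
 -3*Integral(1/(-log(_y) + log(3)), (_y, g(z)))/4 = C1 - z


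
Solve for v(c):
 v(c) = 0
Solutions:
 v(c) = 0


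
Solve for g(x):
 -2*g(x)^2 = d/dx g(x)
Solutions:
 g(x) = 1/(C1 + 2*x)


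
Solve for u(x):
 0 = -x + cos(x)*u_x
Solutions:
 u(x) = C1 + Integral(x/cos(x), x)


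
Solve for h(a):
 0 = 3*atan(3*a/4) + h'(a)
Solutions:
 h(a) = C1 - 3*a*atan(3*a/4) + 2*log(9*a^2 + 16)


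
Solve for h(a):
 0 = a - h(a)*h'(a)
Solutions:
 h(a) = -sqrt(C1 + a^2)
 h(a) = sqrt(C1 + a^2)


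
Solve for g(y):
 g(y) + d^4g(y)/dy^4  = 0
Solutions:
 g(y) = (C1*sin(sqrt(2)*y/2) + C2*cos(sqrt(2)*y/2))*exp(-sqrt(2)*y/2) + (C3*sin(sqrt(2)*y/2) + C4*cos(sqrt(2)*y/2))*exp(sqrt(2)*y/2)


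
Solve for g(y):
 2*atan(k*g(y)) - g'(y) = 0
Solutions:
 Integral(1/atan(_y*k), (_y, g(y))) = C1 + 2*y


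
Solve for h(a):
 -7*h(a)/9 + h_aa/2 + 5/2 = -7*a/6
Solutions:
 h(a) = C1*exp(-sqrt(14)*a/3) + C2*exp(sqrt(14)*a/3) + 3*a/2 + 45/14


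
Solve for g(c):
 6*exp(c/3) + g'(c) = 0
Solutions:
 g(c) = C1 - 18*exp(c/3)


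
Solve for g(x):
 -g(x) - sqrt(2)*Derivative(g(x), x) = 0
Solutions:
 g(x) = C1*exp(-sqrt(2)*x/2)


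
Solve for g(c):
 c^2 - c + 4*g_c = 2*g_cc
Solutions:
 g(c) = C1 + C2*exp(2*c) - c^3/12


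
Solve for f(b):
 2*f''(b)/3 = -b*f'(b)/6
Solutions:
 f(b) = C1 + C2*erf(sqrt(2)*b/4)


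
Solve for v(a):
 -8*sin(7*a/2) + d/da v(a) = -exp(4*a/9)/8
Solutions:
 v(a) = C1 - 9*exp(4*a/9)/32 - 16*cos(7*a/2)/7


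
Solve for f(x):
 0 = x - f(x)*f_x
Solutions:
 f(x) = -sqrt(C1 + x^2)
 f(x) = sqrt(C1 + x^2)


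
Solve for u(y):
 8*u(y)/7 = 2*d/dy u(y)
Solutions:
 u(y) = C1*exp(4*y/7)


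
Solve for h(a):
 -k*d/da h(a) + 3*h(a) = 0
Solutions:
 h(a) = C1*exp(3*a/k)


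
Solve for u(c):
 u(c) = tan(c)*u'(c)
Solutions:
 u(c) = C1*sin(c)


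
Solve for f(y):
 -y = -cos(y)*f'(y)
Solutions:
 f(y) = C1 + Integral(y/cos(y), y)


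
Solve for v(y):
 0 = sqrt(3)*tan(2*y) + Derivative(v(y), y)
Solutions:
 v(y) = C1 + sqrt(3)*log(cos(2*y))/2


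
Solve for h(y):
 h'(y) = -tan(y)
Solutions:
 h(y) = C1 + log(cos(y))


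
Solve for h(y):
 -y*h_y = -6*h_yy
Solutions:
 h(y) = C1 + C2*erfi(sqrt(3)*y/6)


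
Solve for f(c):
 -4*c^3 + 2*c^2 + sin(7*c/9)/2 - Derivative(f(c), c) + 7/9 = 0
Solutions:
 f(c) = C1 - c^4 + 2*c^3/3 + 7*c/9 - 9*cos(7*c/9)/14


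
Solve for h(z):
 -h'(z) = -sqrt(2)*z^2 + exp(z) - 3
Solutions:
 h(z) = C1 + sqrt(2)*z^3/3 + 3*z - exp(z)


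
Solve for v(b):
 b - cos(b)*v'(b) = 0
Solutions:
 v(b) = C1 + Integral(b/cos(b), b)


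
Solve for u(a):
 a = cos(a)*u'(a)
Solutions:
 u(a) = C1 + Integral(a/cos(a), a)


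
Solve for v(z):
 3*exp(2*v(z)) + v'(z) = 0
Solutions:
 v(z) = log(-sqrt(-1/(C1 - 3*z))) - log(2)/2
 v(z) = log(-1/(C1 - 3*z))/2 - log(2)/2


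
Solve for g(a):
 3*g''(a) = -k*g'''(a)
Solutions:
 g(a) = C1 + C2*a + C3*exp(-3*a/k)


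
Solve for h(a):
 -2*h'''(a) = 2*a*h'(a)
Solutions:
 h(a) = C1 + Integral(C2*airyai(-a) + C3*airybi(-a), a)


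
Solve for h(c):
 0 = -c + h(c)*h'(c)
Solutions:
 h(c) = -sqrt(C1 + c^2)
 h(c) = sqrt(C1 + c^2)


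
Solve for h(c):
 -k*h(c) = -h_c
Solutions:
 h(c) = C1*exp(c*k)


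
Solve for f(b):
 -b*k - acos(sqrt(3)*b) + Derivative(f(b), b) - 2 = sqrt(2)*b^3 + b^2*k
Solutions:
 f(b) = C1 + sqrt(2)*b^4/4 + b^3*k/3 + b^2*k/2 + b*acos(sqrt(3)*b) + 2*b - sqrt(3)*sqrt(1 - 3*b^2)/3


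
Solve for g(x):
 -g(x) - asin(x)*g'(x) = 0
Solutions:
 g(x) = C1*exp(-Integral(1/asin(x), x))


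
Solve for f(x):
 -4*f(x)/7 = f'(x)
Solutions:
 f(x) = C1*exp(-4*x/7)


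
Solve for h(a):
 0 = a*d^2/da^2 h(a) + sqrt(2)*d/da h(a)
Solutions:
 h(a) = C1 + C2*a^(1 - sqrt(2))


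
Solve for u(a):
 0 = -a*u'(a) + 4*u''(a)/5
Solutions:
 u(a) = C1 + C2*erfi(sqrt(10)*a/4)


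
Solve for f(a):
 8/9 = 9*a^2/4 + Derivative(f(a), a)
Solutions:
 f(a) = C1 - 3*a^3/4 + 8*a/9


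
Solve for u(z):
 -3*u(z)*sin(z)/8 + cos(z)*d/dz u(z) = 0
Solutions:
 u(z) = C1/cos(z)^(3/8)


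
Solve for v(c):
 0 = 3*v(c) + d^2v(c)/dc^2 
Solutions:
 v(c) = C1*sin(sqrt(3)*c) + C2*cos(sqrt(3)*c)


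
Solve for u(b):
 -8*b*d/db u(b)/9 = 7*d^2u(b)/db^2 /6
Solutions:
 u(b) = C1 + C2*erf(2*sqrt(42)*b/21)


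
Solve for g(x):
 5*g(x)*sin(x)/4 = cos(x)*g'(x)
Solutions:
 g(x) = C1/cos(x)^(5/4)


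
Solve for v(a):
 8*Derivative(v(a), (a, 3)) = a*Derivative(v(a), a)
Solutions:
 v(a) = C1 + Integral(C2*airyai(a/2) + C3*airybi(a/2), a)


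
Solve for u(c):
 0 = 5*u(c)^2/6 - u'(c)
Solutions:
 u(c) = -6/(C1 + 5*c)


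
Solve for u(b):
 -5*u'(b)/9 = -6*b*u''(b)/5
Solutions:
 u(b) = C1 + C2*b^(79/54)


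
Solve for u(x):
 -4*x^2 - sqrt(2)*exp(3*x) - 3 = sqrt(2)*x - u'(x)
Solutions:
 u(x) = C1 + 4*x^3/3 + sqrt(2)*x^2/2 + 3*x + sqrt(2)*exp(3*x)/3


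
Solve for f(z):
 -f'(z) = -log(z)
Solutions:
 f(z) = C1 + z*log(z) - z


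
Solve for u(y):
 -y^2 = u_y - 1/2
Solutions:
 u(y) = C1 - y^3/3 + y/2


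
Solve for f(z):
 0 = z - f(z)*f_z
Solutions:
 f(z) = -sqrt(C1 + z^2)
 f(z) = sqrt(C1 + z^2)


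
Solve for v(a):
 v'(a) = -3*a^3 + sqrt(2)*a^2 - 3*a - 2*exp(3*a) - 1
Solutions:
 v(a) = C1 - 3*a^4/4 + sqrt(2)*a^3/3 - 3*a^2/2 - a - 2*exp(3*a)/3


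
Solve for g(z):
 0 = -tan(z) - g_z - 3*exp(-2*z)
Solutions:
 g(z) = C1 - log(tan(z)^2 + 1)/2 + 3*exp(-2*z)/2


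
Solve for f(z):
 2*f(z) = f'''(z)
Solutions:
 f(z) = C3*exp(2^(1/3)*z) + (C1*sin(2^(1/3)*sqrt(3)*z/2) + C2*cos(2^(1/3)*sqrt(3)*z/2))*exp(-2^(1/3)*z/2)


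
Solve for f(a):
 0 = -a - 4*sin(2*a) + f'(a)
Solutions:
 f(a) = C1 + a^2/2 - 2*cos(2*a)


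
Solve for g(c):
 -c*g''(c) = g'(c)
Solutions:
 g(c) = C1 + C2*log(c)


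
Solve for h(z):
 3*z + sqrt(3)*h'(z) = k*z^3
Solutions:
 h(z) = C1 + sqrt(3)*k*z^4/12 - sqrt(3)*z^2/2


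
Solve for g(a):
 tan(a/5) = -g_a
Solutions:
 g(a) = C1 + 5*log(cos(a/5))


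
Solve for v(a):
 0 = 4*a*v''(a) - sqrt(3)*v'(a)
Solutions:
 v(a) = C1 + C2*a^(sqrt(3)/4 + 1)


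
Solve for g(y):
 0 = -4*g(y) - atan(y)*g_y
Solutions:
 g(y) = C1*exp(-4*Integral(1/atan(y), y))


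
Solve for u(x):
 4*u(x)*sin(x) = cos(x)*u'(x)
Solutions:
 u(x) = C1/cos(x)^4


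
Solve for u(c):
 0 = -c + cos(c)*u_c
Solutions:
 u(c) = C1 + Integral(c/cos(c), c)


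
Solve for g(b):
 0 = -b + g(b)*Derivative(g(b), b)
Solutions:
 g(b) = -sqrt(C1 + b^2)
 g(b) = sqrt(C1 + b^2)


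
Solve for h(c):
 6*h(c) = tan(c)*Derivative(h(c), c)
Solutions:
 h(c) = C1*sin(c)^6


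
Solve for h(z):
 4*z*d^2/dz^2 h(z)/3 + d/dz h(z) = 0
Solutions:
 h(z) = C1 + C2*z^(1/4)


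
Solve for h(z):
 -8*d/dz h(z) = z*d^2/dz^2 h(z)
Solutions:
 h(z) = C1 + C2/z^7


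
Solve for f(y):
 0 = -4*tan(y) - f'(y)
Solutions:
 f(y) = C1 + 4*log(cos(y))


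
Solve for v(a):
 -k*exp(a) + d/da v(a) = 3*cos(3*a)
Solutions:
 v(a) = C1 + k*exp(a) + sin(3*a)


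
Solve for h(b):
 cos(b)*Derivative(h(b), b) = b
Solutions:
 h(b) = C1 + Integral(b/cos(b), b)


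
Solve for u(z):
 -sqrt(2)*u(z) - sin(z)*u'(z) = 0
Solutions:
 u(z) = C1*(cos(z) + 1)^(sqrt(2)/2)/(cos(z) - 1)^(sqrt(2)/2)


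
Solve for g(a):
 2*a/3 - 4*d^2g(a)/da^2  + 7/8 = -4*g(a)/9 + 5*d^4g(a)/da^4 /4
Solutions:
 g(a) = C1*exp(-2*sqrt(15)*a*sqrt(-6 + sqrt(41))/15) + C2*exp(2*sqrt(15)*a*sqrt(-6 + sqrt(41))/15) + C3*sin(2*sqrt(15)*a*sqrt(6 + sqrt(41))/15) + C4*cos(2*sqrt(15)*a*sqrt(6 + sqrt(41))/15) - 3*a/2 - 63/32


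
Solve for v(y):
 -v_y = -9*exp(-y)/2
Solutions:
 v(y) = C1 - 9*exp(-y)/2


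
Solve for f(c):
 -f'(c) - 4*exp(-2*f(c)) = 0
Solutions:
 f(c) = log(-sqrt(C1 - 8*c))
 f(c) = log(C1 - 8*c)/2


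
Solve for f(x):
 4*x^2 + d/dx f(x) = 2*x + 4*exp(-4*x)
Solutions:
 f(x) = C1 - 4*x^3/3 + x^2 - exp(-4*x)


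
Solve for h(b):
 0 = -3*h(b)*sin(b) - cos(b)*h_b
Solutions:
 h(b) = C1*cos(b)^3


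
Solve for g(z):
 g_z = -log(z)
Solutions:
 g(z) = C1 - z*log(z) + z


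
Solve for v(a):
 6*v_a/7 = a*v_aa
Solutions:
 v(a) = C1 + C2*a^(13/7)


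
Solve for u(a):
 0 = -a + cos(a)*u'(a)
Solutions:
 u(a) = C1 + Integral(a/cos(a), a)


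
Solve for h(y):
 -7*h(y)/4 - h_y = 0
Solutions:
 h(y) = C1*exp(-7*y/4)


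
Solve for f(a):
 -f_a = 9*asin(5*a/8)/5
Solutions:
 f(a) = C1 - 9*a*asin(5*a/8)/5 - 9*sqrt(64 - 25*a^2)/25


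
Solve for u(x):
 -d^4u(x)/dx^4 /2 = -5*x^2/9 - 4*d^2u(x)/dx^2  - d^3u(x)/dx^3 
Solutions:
 u(x) = C1 + C2*x + C3*exp(-2*x) + C4*exp(4*x) - 5*x^4/432 + 5*x^3/432 - 5*x^2/192


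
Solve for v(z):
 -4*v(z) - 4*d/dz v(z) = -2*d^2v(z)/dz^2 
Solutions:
 v(z) = C1*exp(z*(1 - sqrt(3))) + C2*exp(z*(1 + sqrt(3)))


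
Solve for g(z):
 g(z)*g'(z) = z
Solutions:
 g(z) = -sqrt(C1 + z^2)
 g(z) = sqrt(C1 + z^2)


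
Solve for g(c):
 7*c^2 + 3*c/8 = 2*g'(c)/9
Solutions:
 g(c) = C1 + 21*c^3/2 + 27*c^2/32


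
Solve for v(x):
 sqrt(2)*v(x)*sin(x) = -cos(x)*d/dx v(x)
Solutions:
 v(x) = C1*cos(x)^(sqrt(2))


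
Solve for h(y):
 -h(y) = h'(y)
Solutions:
 h(y) = C1*exp(-y)


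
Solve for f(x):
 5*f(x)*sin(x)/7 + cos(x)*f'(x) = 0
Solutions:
 f(x) = C1*cos(x)^(5/7)


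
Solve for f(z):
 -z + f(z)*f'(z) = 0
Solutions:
 f(z) = -sqrt(C1 + z^2)
 f(z) = sqrt(C1 + z^2)


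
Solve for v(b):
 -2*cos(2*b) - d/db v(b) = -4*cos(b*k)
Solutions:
 v(b) = C1 - sin(2*b) + 4*sin(b*k)/k


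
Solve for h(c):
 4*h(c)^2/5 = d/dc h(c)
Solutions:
 h(c) = -5/(C1 + 4*c)


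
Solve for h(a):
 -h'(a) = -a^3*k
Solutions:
 h(a) = C1 + a^4*k/4


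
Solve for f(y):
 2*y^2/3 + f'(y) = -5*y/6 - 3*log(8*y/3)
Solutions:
 f(y) = C1 - 2*y^3/9 - 5*y^2/12 - 3*y*log(y) - 9*y*log(2) + 3*y + 3*y*log(3)


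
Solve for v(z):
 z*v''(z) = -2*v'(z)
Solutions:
 v(z) = C1 + C2/z


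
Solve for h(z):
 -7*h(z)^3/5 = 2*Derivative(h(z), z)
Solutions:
 h(z) = -sqrt(5)*sqrt(-1/(C1 - 7*z))
 h(z) = sqrt(5)*sqrt(-1/(C1 - 7*z))


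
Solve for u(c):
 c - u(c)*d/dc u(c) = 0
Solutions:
 u(c) = -sqrt(C1 + c^2)
 u(c) = sqrt(C1 + c^2)


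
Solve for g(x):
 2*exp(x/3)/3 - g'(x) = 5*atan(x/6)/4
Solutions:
 g(x) = C1 - 5*x*atan(x/6)/4 + 2*exp(x/3) + 15*log(x^2 + 36)/4


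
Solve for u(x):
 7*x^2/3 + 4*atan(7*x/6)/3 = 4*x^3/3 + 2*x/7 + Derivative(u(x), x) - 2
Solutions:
 u(x) = C1 - x^4/3 + 7*x^3/9 - x^2/7 + 4*x*atan(7*x/6)/3 + 2*x - 4*log(49*x^2 + 36)/7


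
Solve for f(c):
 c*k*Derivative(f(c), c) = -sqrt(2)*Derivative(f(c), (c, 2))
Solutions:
 f(c) = Piecewise((-2^(3/4)*sqrt(pi)*C1*erf(2^(1/4)*c*sqrt(k)/2)/(2*sqrt(k)) - C2, (k > 0) | (k < 0)), (-C1*c - C2, True))


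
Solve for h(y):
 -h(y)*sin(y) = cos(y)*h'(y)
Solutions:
 h(y) = C1*cos(y)


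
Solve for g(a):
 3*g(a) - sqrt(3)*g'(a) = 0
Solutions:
 g(a) = C1*exp(sqrt(3)*a)


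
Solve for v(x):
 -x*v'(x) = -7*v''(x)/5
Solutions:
 v(x) = C1 + C2*erfi(sqrt(70)*x/14)


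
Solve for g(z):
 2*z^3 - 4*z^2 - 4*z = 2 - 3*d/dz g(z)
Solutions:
 g(z) = C1 - z^4/6 + 4*z^3/9 + 2*z^2/3 + 2*z/3


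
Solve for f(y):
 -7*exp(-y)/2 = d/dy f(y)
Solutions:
 f(y) = C1 + 7*exp(-y)/2


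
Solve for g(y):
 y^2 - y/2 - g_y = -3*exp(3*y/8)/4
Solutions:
 g(y) = C1 + y^3/3 - y^2/4 + 2*exp(3*y/8)


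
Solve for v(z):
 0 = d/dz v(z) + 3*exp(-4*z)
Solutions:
 v(z) = C1 + 3*exp(-4*z)/4


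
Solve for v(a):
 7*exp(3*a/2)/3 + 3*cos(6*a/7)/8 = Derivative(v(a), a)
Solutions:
 v(a) = C1 + 14*exp(3*a/2)/9 + 7*sin(6*a/7)/16


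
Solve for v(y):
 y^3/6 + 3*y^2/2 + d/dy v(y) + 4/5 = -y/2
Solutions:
 v(y) = C1 - y^4/24 - y^3/2 - y^2/4 - 4*y/5


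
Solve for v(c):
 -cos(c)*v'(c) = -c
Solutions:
 v(c) = C1 + Integral(c/cos(c), c)


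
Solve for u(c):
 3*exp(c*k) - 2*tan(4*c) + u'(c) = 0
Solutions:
 u(c) = C1 - 3*Piecewise((exp(c*k)/k, Ne(k, 0)), (c, True)) - log(cos(4*c))/2


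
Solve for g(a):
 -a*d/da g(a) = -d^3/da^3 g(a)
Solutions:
 g(a) = C1 + Integral(C2*airyai(a) + C3*airybi(a), a)


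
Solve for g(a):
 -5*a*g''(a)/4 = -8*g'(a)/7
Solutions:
 g(a) = C1 + C2*a^(67/35)


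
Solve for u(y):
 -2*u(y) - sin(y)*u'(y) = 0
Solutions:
 u(y) = C1*(cos(y) + 1)/(cos(y) - 1)


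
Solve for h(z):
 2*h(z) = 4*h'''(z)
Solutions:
 h(z) = C3*exp(2^(2/3)*z/2) + (C1*sin(2^(2/3)*sqrt(3)*z/4) + C2*cos(2^(2/3)*sqrt(3)*z/4))*exp(-2^(2/3)*z/4)


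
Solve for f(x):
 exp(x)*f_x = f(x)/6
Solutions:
 f(x) = C1*exp(-exp(-x)/6)


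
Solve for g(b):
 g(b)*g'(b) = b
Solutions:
 g(b) = -sqrt(C1 + b^2)
 g(b) = sqrt(C1 + b^2)


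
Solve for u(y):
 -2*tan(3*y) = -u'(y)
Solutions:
 u(y) = C1 - 2*log(cos(3*y))/3


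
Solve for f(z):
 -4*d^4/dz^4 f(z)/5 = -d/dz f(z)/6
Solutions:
 f(z) = C1 + C4*exp(3^(2/3)*5^(1/3)*z/6) + (C2*sin(3^(1/6)*5^(1/3)*z/4) + C3*cos(3^(1/6)*5^(1/3)*z/4))*exp(-3^(2/3)*5^(1/3)*z/12)


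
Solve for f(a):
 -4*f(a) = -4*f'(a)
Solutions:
 f(a) = C1*exp(a)


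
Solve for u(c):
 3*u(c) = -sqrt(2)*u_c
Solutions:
 u(c) = C1*exp(-3*sqrt(2)*c/2)


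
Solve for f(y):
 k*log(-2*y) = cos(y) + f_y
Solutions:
 f(y) = C1 + k*y*(log(-y) - 1) + k*y*log(2) - sin(y)


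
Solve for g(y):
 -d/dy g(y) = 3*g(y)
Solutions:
 g(y) = C1*exp(-3*y)


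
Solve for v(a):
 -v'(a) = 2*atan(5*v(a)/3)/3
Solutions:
 Integral(1/atan(5*_y/3), (_y, v(a))) = C1 - 2*a/3


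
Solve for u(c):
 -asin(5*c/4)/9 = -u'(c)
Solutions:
 u(c) = C1 + c*asin(5*c/4)/9 + sqrt(16 - 25*c^2)/45


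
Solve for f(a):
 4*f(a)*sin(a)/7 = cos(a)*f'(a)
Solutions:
 f(a) = C1/cos(a)^(4/7)


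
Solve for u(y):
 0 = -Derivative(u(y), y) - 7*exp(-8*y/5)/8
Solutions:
 u(y) = C1 + 35*exp(-8*y/5)/64


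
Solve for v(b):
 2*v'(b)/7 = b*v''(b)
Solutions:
 v(b) = C1 + C2*b^(9/7)


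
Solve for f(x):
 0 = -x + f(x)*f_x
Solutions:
 f(x) = -sqrt(C1 + x^2)
 f(x) = sqrt(C1 + x^2)


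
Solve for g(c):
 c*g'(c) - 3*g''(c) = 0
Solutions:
 g(c) = C1 + C2*erfi(sqrt(6)*c/6)


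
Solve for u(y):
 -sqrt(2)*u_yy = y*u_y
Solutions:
 u(y) = C1 + C2*erf(2^(1/4)*y/2)


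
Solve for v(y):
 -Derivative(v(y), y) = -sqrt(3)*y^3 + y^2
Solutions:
 v(y) = C1 + sqrt(3)*y^4/4 - y^3/3


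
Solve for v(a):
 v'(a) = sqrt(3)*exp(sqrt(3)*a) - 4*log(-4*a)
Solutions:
 v(a) = C1 - 4*a*log(-a) + 4*a*(1 - 2*log(2)) + exp(sqrt(3)*a)


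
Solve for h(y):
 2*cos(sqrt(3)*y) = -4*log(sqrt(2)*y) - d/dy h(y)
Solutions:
 h(y) = C1 - 4*y*log(y) - 2*y*log(2) + 4*y - 2*sqrt(3)*sin(sqrt(3)*y)/3


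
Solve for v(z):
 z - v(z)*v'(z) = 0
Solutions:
 v(z) = -sqrt(C1 + z^2)
 v(z) = sqrt(C1 + z^2)


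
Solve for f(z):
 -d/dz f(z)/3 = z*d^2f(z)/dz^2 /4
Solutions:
 f(z) = C1 + C2/z^(1/3)


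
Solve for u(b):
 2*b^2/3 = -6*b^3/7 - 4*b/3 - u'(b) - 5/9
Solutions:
 u(b) = C1 - 3*b^4/14 - 2*b^3/9 - 2*b^2/3 - 5*b/9


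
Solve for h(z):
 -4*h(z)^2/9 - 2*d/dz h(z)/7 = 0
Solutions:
 h(z) = 9/(C1 + 14*z)


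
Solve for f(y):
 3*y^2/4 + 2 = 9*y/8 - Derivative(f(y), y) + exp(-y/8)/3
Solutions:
 f(y) = C1 - y^3/4 + 9*y^2/16 - 2*y - 8*exp(-y/8)/3


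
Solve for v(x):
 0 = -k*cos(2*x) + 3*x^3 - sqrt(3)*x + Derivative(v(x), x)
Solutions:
 v(x) = C1 + k*sin(2*x)/2 - 3*x^4/4 + sqrt(3)*x^2/2


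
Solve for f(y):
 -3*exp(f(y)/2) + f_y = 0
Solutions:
 f(y) = 2*log(-1/(C1 + 3*y)) + 2*log(2)


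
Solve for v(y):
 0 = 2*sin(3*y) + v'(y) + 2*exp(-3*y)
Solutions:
 v(y) = C1 + 2*cos(3*y)/3 + 2*exp(-3*y)/3


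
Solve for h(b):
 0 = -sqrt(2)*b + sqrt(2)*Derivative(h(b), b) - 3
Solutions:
 h(b) = C1 + b^2/2 + 3*sqrt(2)*b/2


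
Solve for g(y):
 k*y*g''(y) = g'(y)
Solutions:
 g(y) = C1 + y^(((re(k) + 1)*re(k) + im(k)^2)/(re(k)^2 + im(k)^2))*(C2*sin(log(y)*Abs(im(k))/(re(k)^2 + im(k)^2)) + C3*cos(log(y)*im(k)/(re(k)^2 + im(k)^2)))


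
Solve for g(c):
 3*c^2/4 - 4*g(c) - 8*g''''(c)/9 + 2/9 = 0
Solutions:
 g(c) = 3*c^2/16 + (C1*sin(2^(1/4)*sqrt(3)*c/2) + C2*cos(2^(1/4)*sqrt(3)*c/2))*exp(-2^(1/4)*sqrt(3)*c/2) + (C3*sin(2^(1/4)*sqrt(3)*c/2) + C4*cos(2^(1/4)*sqrt(3)*c/2))*exp(2^(1/4)*sqrt(3)*c/2) + 1/18


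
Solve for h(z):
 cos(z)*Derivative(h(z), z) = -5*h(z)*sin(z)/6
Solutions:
 h(z) = C1*cos(z)^(5/6)


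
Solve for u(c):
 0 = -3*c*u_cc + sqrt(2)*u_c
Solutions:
 u(c) = C1 + C2*c^(sqrt(2)/3 + 1)


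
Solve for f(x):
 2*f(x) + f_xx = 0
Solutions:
 f(x) = C1*sin(sqrt(2)*x) + C2*cos(sqrt(2)*x)


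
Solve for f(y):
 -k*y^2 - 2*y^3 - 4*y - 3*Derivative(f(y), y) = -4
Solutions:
 f(y) = C1 - k*y^3/9 - y^4/6 - 2*y^2/3 + 4*y/3


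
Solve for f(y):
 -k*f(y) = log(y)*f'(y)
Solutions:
 f(y) = C1*exp(-k*li(y))


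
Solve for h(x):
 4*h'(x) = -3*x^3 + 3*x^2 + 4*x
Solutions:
 h(x) = C1 - 3*x^4/16 + x^3/4 + x^2/2


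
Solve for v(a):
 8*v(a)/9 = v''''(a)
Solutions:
 v(a) = C1*exp(-2^(3/4)*sqrt(3)*a/3) + C2*exp(2^(3/4)*sqrt(3)*a/3) + C3*sin(2^(3/4)*sqrt(3)*a/3) + C4*cos(2^(3/4)*sqrt(3)*a/3)


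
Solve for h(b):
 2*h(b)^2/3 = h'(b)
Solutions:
 h(b) = -3/(C1 + 2*b)


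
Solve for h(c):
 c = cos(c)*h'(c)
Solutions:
 h(c) = C1 + Integral(c/cos(c), c)


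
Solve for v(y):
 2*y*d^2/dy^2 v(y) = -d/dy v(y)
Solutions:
 v(y) = C1 + C2*sqrt(y)


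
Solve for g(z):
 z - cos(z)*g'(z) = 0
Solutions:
 g(z) = C1 + Integral(z/cos(z), z)


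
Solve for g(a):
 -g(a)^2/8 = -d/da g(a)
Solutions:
 g(a) = -8/(C1 + a)


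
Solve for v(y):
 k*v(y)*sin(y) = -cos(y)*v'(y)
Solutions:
 v(y) = C1*exp(k*log(cos(y)))


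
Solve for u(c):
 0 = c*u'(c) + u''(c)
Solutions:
 u(c) = C1 + C2*erf(sqrt(2)*c/2)


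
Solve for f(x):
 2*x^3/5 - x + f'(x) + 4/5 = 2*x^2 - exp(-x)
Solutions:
 f(x) = C1 - x^4/10 + 2*x^3/3 + x^2/2 - 4*x/5 + exp(-x)


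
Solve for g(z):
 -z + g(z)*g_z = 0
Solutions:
 g(z) = -sqrt(C1 + z^2)
 g(z) = sqrt(C1 + z^2)


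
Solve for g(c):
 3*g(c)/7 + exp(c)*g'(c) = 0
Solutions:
 g(c) = C1*exp(3*exp(-c)/7)


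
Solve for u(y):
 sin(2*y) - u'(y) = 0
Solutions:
 u(y) = C1 - cos(2*y)/2


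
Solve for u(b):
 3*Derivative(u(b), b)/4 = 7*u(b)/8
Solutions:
 u(b) = C1*exp(7*b/6)


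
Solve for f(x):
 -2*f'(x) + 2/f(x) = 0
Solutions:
 f(x) = -sqrt(C1 + 2*x)
 f(x) = sqrt(C1 + 2*x)


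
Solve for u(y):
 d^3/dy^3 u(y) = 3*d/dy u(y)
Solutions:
 u(y) = C1 + C2*exp(-sqrt(3)*y) + C3*exp(sqrt(3)*y)


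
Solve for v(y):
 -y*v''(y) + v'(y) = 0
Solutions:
 v(y) = C1 + C2*y^2


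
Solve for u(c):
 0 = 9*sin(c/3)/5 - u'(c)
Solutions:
 u(c) = C1 - 27*cos(c/3)/5


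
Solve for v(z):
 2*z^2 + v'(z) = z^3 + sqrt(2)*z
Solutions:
 v(z) = C1 + z^4/4 - 2*z^3/3 + sqrt(2)*z^2/2


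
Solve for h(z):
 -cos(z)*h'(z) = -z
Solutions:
 h(z) = C1 + Integral(z/cos(z), z)


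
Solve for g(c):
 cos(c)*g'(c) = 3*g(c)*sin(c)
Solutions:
 g(c) = C1/cos(c)^3


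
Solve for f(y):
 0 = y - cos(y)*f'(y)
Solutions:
 f(y) = C1 + Integral(y/cos(y), y)


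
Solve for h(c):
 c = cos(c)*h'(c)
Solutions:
 h(c) = C1 + Integral(c/cos(c), c)


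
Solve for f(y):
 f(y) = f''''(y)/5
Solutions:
 f(y) = C1*exp(-5^(1/4)*y) + C2*exp(5^(1/4)*y) + C3*sin(5^(1/4)*y) + C4*cos(5^(1/4)*y)


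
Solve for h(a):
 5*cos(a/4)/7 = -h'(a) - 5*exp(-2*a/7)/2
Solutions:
 h(a) = C1 - 20*sin(a/4)/7 + 35*exp(-2*a/7)/4


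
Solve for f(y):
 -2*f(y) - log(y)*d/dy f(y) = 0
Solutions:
 f(y) = C1*exp(-2*li(y))


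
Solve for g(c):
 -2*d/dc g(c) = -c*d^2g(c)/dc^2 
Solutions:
 g(c) = C1 + C2*c^3


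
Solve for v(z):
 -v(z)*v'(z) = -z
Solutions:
 v(z) = -sqrt(C1 + z^2)
 v(z) = sqrt(C1 + z^2)


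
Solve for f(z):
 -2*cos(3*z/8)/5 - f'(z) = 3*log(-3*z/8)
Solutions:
 f(z) = C1 - 3*z*log(-z) - 3*z*log(3) + 3*z + 9*z*log(2) - 16*sin(3*z/8)/15


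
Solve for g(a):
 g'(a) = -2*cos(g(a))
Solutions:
 g(a) = pi - asin((C1 + exp(4*a))/(C1 - exp(4*a)))
 g(a) = asin((C1 + exp(4*a))/(C1 - exp(4*a)))


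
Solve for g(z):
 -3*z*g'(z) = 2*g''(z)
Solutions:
 g(z) = C1 + C2*erf(sqrt(3)*z/2)


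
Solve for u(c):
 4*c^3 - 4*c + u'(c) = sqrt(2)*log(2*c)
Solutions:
 u(c) = C1 - c^4 + 2*c^2 + sqrt(2)*c*log(c) - sqrt(2)*c + sqrt(2)*c*log(2)


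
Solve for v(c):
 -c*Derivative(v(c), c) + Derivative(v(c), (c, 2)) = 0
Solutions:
 v(c) = C1 + C2*erfi(sqrt(2)*c/2)


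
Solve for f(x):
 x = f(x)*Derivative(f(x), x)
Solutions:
 f(x) = -sqrt(C1 + x^2)
 f(x) = sqrt(C1 + x^2)


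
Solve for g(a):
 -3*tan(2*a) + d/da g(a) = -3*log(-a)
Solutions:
 g(a) = C1 - 3*a*log(-a) + 3*a - 3*log(cos(2*a))/2


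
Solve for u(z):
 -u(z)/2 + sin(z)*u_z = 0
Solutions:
 u(z) = C1*(cos(z) - 1)^(1/4)/(cos(z) + 1)^(1/4)


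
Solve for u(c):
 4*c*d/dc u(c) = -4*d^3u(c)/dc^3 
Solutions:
 u(c) = C1 + Integral(C2*airyai(-c) + C3*airybi(-c), c)


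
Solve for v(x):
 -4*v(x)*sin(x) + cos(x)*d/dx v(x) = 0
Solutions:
 v(x) = C1/cos(x)^4


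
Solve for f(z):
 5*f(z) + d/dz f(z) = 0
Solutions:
 f(z) = C1*exp(-5*z)


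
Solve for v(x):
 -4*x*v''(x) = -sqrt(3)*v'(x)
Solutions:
 v(x) = C1 + C2*x^(sqrt(3)/4 + 1)


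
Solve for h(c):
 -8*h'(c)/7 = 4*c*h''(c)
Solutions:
 h(c) = C1 + C2*c^(5/7)


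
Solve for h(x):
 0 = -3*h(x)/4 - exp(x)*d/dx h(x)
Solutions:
 h(x) = C1*exp(3*exp(-x)/4)


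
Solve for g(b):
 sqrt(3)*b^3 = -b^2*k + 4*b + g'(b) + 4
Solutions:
 g(b) = C1 + sqrt(3)*b^4/4 + b^3*k/3 - 2*b^2 - 4*b


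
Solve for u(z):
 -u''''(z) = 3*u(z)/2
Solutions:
 u(z) = (C1*sin(6^(1/4)*z/2) + C2*cos(6^(1/4)*z/2))*exp(-6^(1/4)*z/2) + (C3*sin(6^(1/4)*z/2) + C4*cos(6^(1/4)*z/2))*exp(6^(1/4)*z/2)


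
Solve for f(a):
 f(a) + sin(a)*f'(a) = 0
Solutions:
 f(a) = C1*sqrt(cos(a) + 1)/sqrt(cos(a) - 1)


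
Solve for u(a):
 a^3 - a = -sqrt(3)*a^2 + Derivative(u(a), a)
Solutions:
 u(a) = C1 + a^4/4 + sqrt(3)*a^3/3 - a^2/2


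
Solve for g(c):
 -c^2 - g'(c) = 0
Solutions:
 g(c) = C1 - c^3/3


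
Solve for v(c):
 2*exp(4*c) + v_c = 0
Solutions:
 v(c) = C1 - exp(4*c)/2


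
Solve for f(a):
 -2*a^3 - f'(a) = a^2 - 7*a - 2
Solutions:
 f(a) = C1 - a^4/2 - a^3/3 + 7*a^2/2 + 2*a


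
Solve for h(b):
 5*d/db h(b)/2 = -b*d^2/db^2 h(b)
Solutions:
 h(b) = C1 + C2/b^(3/2)


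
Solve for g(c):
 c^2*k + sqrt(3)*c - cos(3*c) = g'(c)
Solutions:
 g(c) = C1 + c^3*k/3 + sqrt(3)*c^2/2 - sin(3*c)/3


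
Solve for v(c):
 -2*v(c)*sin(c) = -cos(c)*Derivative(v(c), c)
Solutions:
 v(c) = C1/cos(c)^2


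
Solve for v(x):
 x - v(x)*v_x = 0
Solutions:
 v(x) = -sqrt(C1 + x^2)
 v(x) = sqrt(C1 + x^2)


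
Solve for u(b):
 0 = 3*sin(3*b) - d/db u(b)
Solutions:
 u(b) = C1 - cos(3*b)


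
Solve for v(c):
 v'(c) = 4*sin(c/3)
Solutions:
 v(c) = C1 - 12*cos(c/3)


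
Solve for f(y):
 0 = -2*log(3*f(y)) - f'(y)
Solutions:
 Integral(1/(log(_y) + log(3)), (_y, f(y)))/2 = C1 - y


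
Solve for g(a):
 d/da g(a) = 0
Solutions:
 g(a) = C1


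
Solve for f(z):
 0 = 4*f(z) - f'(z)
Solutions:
 f(z) = C1*exp(4*z)


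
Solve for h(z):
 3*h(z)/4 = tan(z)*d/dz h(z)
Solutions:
 h(z) = C1*sin(z)^(3/4)


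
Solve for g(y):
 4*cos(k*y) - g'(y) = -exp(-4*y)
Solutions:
 g(y) = C1 - exp(-4*y)/4 + 4*sin(k*y)/k


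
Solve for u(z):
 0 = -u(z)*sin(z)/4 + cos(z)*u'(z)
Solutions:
 u(z) = C1/cos(z)^(1/4)


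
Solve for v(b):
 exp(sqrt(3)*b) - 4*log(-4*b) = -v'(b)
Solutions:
 v(b) = C1 + 4*b*log(-b) + 4*b*(-1 + 2*log(2)) - sqrt(3)*exp(sqrt(3)*b)/3


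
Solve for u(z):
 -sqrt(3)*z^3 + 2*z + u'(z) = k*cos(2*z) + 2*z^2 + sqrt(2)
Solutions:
 u(z) = C1 + k*sin(2*z)/2 + sqrt(3)*z^4/4 + 2*z^3/3 - z^2 + sqrt(2)*z


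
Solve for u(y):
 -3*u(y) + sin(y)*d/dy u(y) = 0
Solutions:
 u(y) = C1*(cos(y) - 1)^(3/2)/(cos(y) + 1)^(3/2)


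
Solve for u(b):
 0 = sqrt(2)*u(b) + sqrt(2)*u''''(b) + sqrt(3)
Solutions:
 u(b) = (C1*sin(sqrt(2)*b/2) + C2*cos(sqrt(2)*b/2))*exp(-sqrt(2)*b/2) + (C3*sin(sqrt(2)*b/2) + C4*cos(sqrt(2)*b/2))*exp(sqrt(2)*b/2) - sqrt(6)/2


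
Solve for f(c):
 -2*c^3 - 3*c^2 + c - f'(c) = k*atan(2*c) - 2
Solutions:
 f(c) = C1 - c^4/2 - c^3 + c^2/2 + 2*c - k*(c*atan(2*c) - log(4*c^2 + 1)/4)


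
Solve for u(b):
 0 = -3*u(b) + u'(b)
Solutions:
 u(b) = C1*exp(3*b)


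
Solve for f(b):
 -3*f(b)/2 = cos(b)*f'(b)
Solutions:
 f(b) = C1*(sin(b) - 1)^(3/4)/(sin(b) + 1)^(3/4)


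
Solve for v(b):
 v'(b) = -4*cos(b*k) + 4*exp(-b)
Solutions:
 v(b) = C1 - 4*exp(-b) - 4*sin(b*k)/k


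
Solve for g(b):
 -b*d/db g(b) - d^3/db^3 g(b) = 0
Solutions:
 g(b) = C1 + Integral(C2*airyai(-b) + C3*airybi(-b), b)


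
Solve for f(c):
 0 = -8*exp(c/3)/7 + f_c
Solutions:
 f(c) = C1 + 24*exp(c/3)/7


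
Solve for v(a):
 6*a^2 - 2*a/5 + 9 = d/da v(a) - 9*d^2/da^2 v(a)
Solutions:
 v(a) = C1 + C2*exp(a/9) + 2*a^3 + 269*a^2/5 + 4887*a/5


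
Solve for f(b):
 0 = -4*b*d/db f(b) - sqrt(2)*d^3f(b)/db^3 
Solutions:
 f(b) = C1 + Integral(C2*airyai(-sqrt(2)*b) + C3*airybi(-sqrt(2)*b), b)


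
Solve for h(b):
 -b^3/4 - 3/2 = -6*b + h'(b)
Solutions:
 h(b) = C1 - b^4/16 + 3*b^2 - 3*b/2


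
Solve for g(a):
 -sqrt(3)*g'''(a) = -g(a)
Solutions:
 g(a) = C3*exp(3^(5/6)*a/3) + (C1*sin(3^(1/3)*a/2) + C2*cos(3^(1/3)*a/2))*exp(-3^(5/6)*a/6)


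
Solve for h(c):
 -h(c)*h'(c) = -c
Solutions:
 h(c) = -sqrt(C1 + c^2)
 h(c) = sqrt(C1 + c^2)


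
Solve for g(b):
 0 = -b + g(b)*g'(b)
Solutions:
 g(b) = -sqrt(C1 + b^2)
 g(b) = sqrt(C1 + b^2)


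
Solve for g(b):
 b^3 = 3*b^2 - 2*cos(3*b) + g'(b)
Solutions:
 g(b) = C1 + b^4/4 - b^3 + 2*sin(3*b)/3


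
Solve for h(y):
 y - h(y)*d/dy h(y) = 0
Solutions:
 h(y) = -sqrt(C1 + y^2)
 h(y) = sqrt(C1 + y^2)


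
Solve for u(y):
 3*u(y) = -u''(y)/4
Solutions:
 u(y) = C1*sin(2*sqrt(3)*y) + C2*cos(2*sqrt(3)*y)


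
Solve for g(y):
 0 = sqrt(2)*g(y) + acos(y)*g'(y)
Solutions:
 g(y) = C1*exp(-sqrt(2)*Integral(1/acos(y), y))


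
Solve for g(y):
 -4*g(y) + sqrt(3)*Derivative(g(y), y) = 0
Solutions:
 g(y) = C1*exp(4*sqrt(3)*y/3)


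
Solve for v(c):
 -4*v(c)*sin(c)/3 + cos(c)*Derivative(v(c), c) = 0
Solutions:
 v(c) = C1/cos(c)^(4/3)


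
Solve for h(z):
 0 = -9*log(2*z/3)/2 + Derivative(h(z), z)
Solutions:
 h(z) = C1 + 9*z*log(z)/2 - 9*z*log(3)/2 - 9*z/2 + 9*z*log(2)/2


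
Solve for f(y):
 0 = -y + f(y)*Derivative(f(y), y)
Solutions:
 f(y) = -sqrt(C1 + y^2)
 f(y) = sqrt(C1 + y^2)


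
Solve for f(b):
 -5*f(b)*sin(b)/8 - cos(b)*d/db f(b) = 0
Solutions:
 f(b) = C1*cos(b)^(5/8)


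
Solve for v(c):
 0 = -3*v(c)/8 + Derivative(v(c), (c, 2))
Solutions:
 v(c) = C1*exp(-sqrt(6)*c/4) + C2*exp(sqrt(6)*c/4)
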